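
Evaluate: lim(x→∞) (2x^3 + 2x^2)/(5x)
This is an ∞/∞ indeterminate form.

Apply L'Hôpital's rule: differentiate numerator and denominator separately.
  f(x) = 2·x^3 + 2·x^2   ⇒   f'(x) = 6·x^2 + 4·x
  g(x) = 5·x   ⇒   g'(x) = 5
  lim(x→∞) f'(x)/g'(x) = lim(x→∞) (6·x^2 + 4·x)/(5)
  = ∞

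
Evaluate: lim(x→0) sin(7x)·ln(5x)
This is a 0·∞ indeterminate form.

Rewrite 0·∞ as a quotient (0/0 or ∞/∞ form), then apply L'Hôpital's rule:
  lim(x→0) sin(7x)·ln(5x) = 0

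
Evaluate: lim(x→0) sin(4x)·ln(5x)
This is a 0·∞ indeterminate form.

Rewrite 0·∞ as a quotient (0/0 or ∞/∞ form), then apply L'Hôpital's rule:
  lim(x→0) sin(4x)·ln(5x) = 0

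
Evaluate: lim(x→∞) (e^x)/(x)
This is an ∞/∞ indeterminate form.

Apply L'Hôpital's rule: differentiate numerator and denominator separately.
  f(x) = e^(x)   ⇒   f'(x) = e^(x)
  g(x) = x   ⇒   g'(x) = 1
  lim(x→∞) f'(x)/g'(x) = lim(x→∞) (e^(x))/(1)
  = ∞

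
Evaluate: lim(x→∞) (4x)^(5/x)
This is an exponential indeterminate form.

For exponential indeterminate forms, take the natural log:
  Let L = lim(x→∞) (4x)^(5/x)
  Then ln(L) = lim(x→∞) [exponent × ln(base)]
  Evaluate using L'Hôpital or standard limits, then exponentiate.
  L = 1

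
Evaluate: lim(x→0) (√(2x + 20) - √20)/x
This is a standard limit.

Factor or rationalize the expression:
  lim(x→0) (√(2x + 20) - √20)/x = sqrt(5)/10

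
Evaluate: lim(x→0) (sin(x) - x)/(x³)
This is a 0/0 indeterminate form.

Apply L'Hôpital's rule: differentiate numerator and denominator separately.
  f(x) = -x + sin(x)   ⇒   f'(x) = cos(x) - 1
  g(x) = x^3   ⇒   g'(x) = 3·x^2
  lim(x→0) f'(x)/g'(x) = lim(x→0) (cos(x) - 1)/(3·x^2)
  = -1/6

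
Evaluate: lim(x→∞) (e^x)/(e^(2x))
This is an ∞/∞ indeterminate form.

Apply L'Hôpital's rule: differentiate numerator and denominator separately.
  f(x) = e^(x)   ⇒   f'(x) = e^(x)
  g(x) = e^(2·x)   ⇒   g'(x) = 2·e^(2·x)
  lim(x→∞) f'(x)/g'(x) = lim(x→∞) (e^(x))/(2·e^(2·x))
  = 0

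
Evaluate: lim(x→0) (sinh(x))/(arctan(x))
This is a 0/0 indeterminate form.

Apply L'Hôpital's rule: differentiate numerator and denominator separately.
  f(x) = sinh(x)   ⇒   f'(x) = cosh(x)
  g(x) = atan(x)   ⇒   g'(x) = 1/(x^2 + 1)
  lim(x→0) f'(x)/g'(x) = lim(x→0) (cosh(x))/(1/(x^2 + 1))
  = 1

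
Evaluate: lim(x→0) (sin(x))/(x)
This is a 0/0 indeterminate form.

Apply L'Hôpital's rule: differentiate numerator and denominator separately.
  f(x) = sin(x)   ⇒   f'(x) = cos(x)
  g(x) = x   ⇒   g'(x) = 1
  lim(x→0) f'(x)/g'(x) = lim(x→0) (cos(x))/(1)
  = 1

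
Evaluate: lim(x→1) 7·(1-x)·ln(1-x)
This is a 0·∞ indeterminate form.

Rewrite 0·∞ as a quotient (0/0 or ∞/∞ form), then apply L'Hôpital's rule:
  lim(x→1) 7·(1-x)·ln(1-x) = 0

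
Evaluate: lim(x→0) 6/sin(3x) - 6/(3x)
This is an ∞-∞ indeterminate form.

Combine fractions or rationalize to convert ∞-∞ to 0/0 form:
  lim(x→0) 6/sin(3x) - 6/(3x) = 0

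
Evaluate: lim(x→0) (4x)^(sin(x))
This is an exponential indeterminate form.

For exponential indeterminate forms, take the natural log:
  Let L = lim(x→0) (4x)^(sin(x))
  Then ln(L) = lim(x→0) [exponent × ln(base)]
  Evaluate using L'Hôpital or standard limits, then exponentiate.
  L = 1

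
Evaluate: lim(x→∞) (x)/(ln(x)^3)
This is an ∞/∞ indeterminate form.

Apply L'Hôpital's rule: differentiate numerator and denominator separately.
  f(x) = x   ⇒   f'(x) = 1
  g(x) = ln(x)^3   ⇒   g'(x) = 3·ln(x)^2/x
  lim(x→∞) f'(x)/g'(x) = lim(x→∞) (1)/(3·ln(x)^2/x)
  = ∞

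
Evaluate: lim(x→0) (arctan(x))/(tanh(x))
This is a 0/0 indeterminate form.

Apply L'Hôpital's rule: differentiate numerator and denominator separately.
  f(x) = atan(x)   ⇒   f'(x) = 1/(x^2 + 1)
  g(x) = tanh(x)   ⇒   g'(x) = 1 - tanh(x)^2
  lim(x→0) f'(x)/g'(x) = lim(x→0) (1/(x^2 + 1))/(1 - tanh(x)^2)
  = 1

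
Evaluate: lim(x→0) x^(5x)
This is an exponential indeterminate form.

For exponential indeterminate forms, take the natural log:
  Let L = lim(x→0) x^(5x)
  Then ln(L) = lim(x→0) [exponent × ln(base)]
  Evaluate using L'Hôpital or standard limits, then exponentiate.
  L = 1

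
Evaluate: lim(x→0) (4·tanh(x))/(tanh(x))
This is a 0/0 indeterminate form.

Apply L'Hôpital's rule: differentiate numerator and denominator separately.
  f(x) = 4·tanh(x)   ⇒   f'(x) = 4 - 4·tanh(x)^2
  g(x) = tanh(x)   ⇒   g'(x) = 1 - tanh(x)^2
  lim(x→0) f'(x)/g'(x) = lim(x→0) (4 - 4·tanh(x)^2)/(1 - tanh(x)^2)
  = 4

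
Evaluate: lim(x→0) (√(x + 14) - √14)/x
This is a standard limit.

Factor or rationalize the expression:
  lim(x→0) (√(x + 14) - √14)/x = sqrt(14)/28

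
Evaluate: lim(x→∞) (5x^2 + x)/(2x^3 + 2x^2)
This is an ∞/∞ indeterminate form.

Apply L'Hôpital's rule: differentiate numerator and denominator separately.
  f(x) = 5·x^2 + x   ⇒   f'(x) = 10·x + 1
  g(x) = 2·x^3 + 2·x^2   ⇒   g'(x) = 6·x^2 + 4·x
  lim(x→∞) f'(x)/g'(x) = lim(x→∞) (10·x + 1)/(6·x^2 + 4·x)
  = 0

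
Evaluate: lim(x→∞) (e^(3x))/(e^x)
This is an ∞/∞ indeterminate form.

Apply L'Hôpital's rule: differentiate numerator and denominator separately.
  f(x) = e^(3·x)   ⇒   f'(x) = 3·e^(3·x)
  g(x) = e^(x)   ⇒   g'(x) = e^(x)
  lim(x→∞) f'(x)/g'(x) = lim(x→∞) (3·e^(3·x))/(e^(x))
  = ∞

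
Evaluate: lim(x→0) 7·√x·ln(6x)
This is a 0·∞ indeterminate form.

Rewrite 0·∞ as a quotient (0/0 or ∞/∞ form), then apply L'Hôpital's rule:
  lim(x→0) 7·√x·ln(6x) = 0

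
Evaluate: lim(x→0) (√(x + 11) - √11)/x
This is a standard limit.

Factor or rationalize the expression:
  lim(x→0) (√(x + 11) - √11)/x = sqrt(11)/22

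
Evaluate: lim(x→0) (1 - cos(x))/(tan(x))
This is a 0/0 indeterminate form.

Apply L'Hôpital's rule: differentiate numerator and denominator separately.
  f(x) = 1 - cos(x)   ⇒   f'(x) = sin(x)
  g(x) = tan(x)   ⇒   g'(x) = tan(x)^2 + 1
  lim(x→0) f'(x)/g'(x) = lim(x→0) (sin(x))/(tan(x)^2 + 1)
  = 0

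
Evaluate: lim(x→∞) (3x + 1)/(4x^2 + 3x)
This is an ∞/∞ indeterminate form.

Apply L'Hôpital's rule: differentiate numerator and denominator separately.
  f(x) = 3·x + 1   ⇒   f'(x) = 3
  g(x) = 4·x^2 + 3·x   ⇒   g'(x) = 8·x + 3
  lim(x→∞) f'(x)/g'(x) = lim(x→∞) (3)/(8·x + 3)
  = 0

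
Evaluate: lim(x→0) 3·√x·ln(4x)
This is a 0·∞ indeterminate form.

Rewrite 0·∞ as a quotient (0/0 or ∞/∞ form), then apply L'Hôpital's rule:
  lim(x→0) 3·√x·ln(4x) = 0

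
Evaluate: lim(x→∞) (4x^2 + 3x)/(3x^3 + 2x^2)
This is an ∞/∞ indeterminate form.

Apply L'Hôpital's rule: differentiate numerator and denominator separately.
  f(x) = 4·x^2 + 3·x   ⇒   f'(x) = 8·x + 3
  g(x) = 3·x^3 + 2·x^2   ⇒   g'(x) = 9·x^2 + 4·x
  lim(x→∞) f'(x)/g'(x) = lim(x→∞) (8·x + 3)/(9·x^2 + 4·x)
  = 0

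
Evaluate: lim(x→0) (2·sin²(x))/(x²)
This is a 0/0 indeterminate form.

Apply L'Hôpital's rule: differentiate numerator and denominator separately.
  f(x) = 2·sin(x)^2   ⇒   f'(x) = 4·sin(x)·cos(x)
  g(x) = x^2   ⇒   g'(x) = 2·x
  lim(x→0) f'(x)/g'(x) = lim(x→0) (4·sin(x)·cos(x))/(2·x)
  = 2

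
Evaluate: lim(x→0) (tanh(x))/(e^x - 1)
This is a 0/0 indeterminate form.

Apply L'Hôpital's rule: differentiate numerator and denominator separately.
  f(x) = tanh(x)   ⇒   f'(x) = 1 - tanh(x)^2
  g(x) = e^(x) - 1   ⇒   g'(x) = e^(x)
  lim(x→0) f'(x)/g'(x) = lim(x→0) (1 - tanh(x)^2)/(e^(x))
  = 1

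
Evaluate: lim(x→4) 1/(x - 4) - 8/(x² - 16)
This is an ∞-∞ indeterminate form.

Combine fractions or rationalize to convert ∞-∞ to 0/0 form:
  lim(x→4) 1/(x - 4) - 8/(x² - 16) = 1/8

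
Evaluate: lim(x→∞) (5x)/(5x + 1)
This is an ∞/∞ indeterminate form.

Apply L'Hôpital's rule: differentiate numerator and denominator separately.
  f(x) = 5·x   ⇒   f'(x) = 5
  g(x) = 5·x + 1   ⇒   g'(x) = 5
  lim(x→∞) f'(x)/g'(x) = lim(x→∞) (5)/(5)
  = 1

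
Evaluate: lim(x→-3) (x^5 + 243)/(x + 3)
This is a standard limit.

Factor or rationalize the expression:
  lim(x→-3) (x^5 + 243)/(x + 3) = 405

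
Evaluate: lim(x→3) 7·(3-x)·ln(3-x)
This is a 0·∞ indeterminate form.

Rewrite 0·∞ as a quotient (0/0 or ∞/∞ form), then apply L'Hôpital's rule:
  lim(x→3) 7·(3-x)·ln(3-x) = 0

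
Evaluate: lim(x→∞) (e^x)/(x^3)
This is an ∞/∞ indeterminate form.

Apply L'Hôpital's rule: differentiate numerator and denominator separately.
  f(x) = e^(x)   ⇒   f'(x) = e^(x)
  g(x) = x^3   ⇒   g'(x) = 3·x^2
  lim(x→∞) f'(x)/g'(x) = lim(x→∞) (e^(x))/(3·x^2)
  = ∞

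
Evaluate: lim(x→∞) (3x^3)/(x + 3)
This is an ∞/∞ indeterminate form.

Apply L'Hôpital's rule: differentiate numerator and denominator separately.
  f(x) = 3·x^3   ⇒   f'(x) = 9·x^2
  g(x) = x + 3   ⇒   g'(x) = 1
  lim(x→∞) f'(x)/g'(x) = lim(x→∞) (9·x^2)/(1)
  = ∞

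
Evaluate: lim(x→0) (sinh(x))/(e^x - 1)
This is a 0/0 indeterminate form.

Apply L'Hôpital's rule: differentiate numerator and denominator separately.
  f(x) = sinh(x)   ⇒   f'(x) = cosh(x)
  g(x) = e^(x) - 1   ⇒   g'(x) = e^(x)
  lim(x→0) f'(x)/g'(x) = lim(x→0) (cosh(x))/(e^(x))
  = 1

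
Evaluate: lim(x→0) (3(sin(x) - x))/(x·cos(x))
This is a 0/0 indeterminate form.

Apply L'Hôpital's rule: differentiate numerator and denominator separately.
  f(x) = -3·x + 3·sin(x)   ⇒   f'(x) = 3·cos(x) - 3
  g(x) = x·cos(x)   ⇒   g'(x) = -x·sin(x) + cos(x)
  lim(x→0) f'(x)/g'(x) = lim(x→0) (3·cos(x) - 3)/(-x·sin(x) + cos(x))
  = 0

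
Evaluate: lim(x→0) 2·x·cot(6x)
This is a 0·∞ indeterminate form.

Rewrite 0·∞ as a quotient (0/0 or ∞/∞ form), then apply L'Hôpital's rule:
  lim(x→0) 2·x·cot(6x) = 1/3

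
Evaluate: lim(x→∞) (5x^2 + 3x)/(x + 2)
This is an ∞/∞ indeterminate form.

Apply L'Hôpital's rule: differentiate numerator and denominator separately.
  f(x) = 5·x^2 + 3·x   ⇒   f'(x) = 10·x + 3
  g(x) = x + 2   ⇒   g'(x) = 1
  lim(x→∞) f'(x)/g'(x) = lim(x→∞) (10·x + 3)/(1)
  = ∞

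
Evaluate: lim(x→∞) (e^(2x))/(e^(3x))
This is an ∞/∞ indeterminate form.

Apply L'Hôpital's rule: differentiate numerator and denominator separately.
  f(x) = e^(2·x)   ⇒   f'(x) = 2·e^(2·x)
  g(x) = e^(3·x)   ⇒   g'(x) = 3·e^(3·x)
  lim(x→∞) f'(x)/g'(x) = lim(x→∞) (2·e^(2·x))/(3·e^(3·x))
  = 0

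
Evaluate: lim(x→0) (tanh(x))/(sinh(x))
This is a 0/0 indeterminate form.

Apply L'Hôpital's rule: differentiate numerator and denominator separately.
  f(x) = tanh(x)   ⇒   f'(x) = 1 - tanh(x)^2
  g(x) = sinh(x)   ⇒   g'(x) = cosh(x)
  lim(x→0) f'(x)/g'(x) = lim(x→0) (1 - tanh(x)^2)/(cosh(x))
  = 1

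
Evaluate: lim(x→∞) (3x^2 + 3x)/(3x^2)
This is an ∞/∞ indeterminate form.

Apply L'Hôpital's rule: differentiate numerator and denominator separately.
  f(x) = 3·x^2 + 3·x   ⇒   f'(x) = 6·x + 3
  g(x) = 3·x^2   ⇒   g'(x) = 6·x
  lim(x→∞) f'(x)/g'(x) = lim(x→∞) (6·x + 3)/(6·x)
  = 1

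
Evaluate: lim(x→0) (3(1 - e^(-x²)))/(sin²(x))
This is a 0/0 indeterminate form.

Apply L'Hôpital's rule: differentiate numerator and denominator separately.
  f(x) = 3 - 3·e^(-x^2)   ⇒   f'(x) = 6·x·e^(-x^2)
  g(x) = sin(x)^2   ⇒   g'(x) = 2·sin(x)·cos(x)
  lim(x→0) f'(x)/g'(x) = lim(x→0) (6·x·e^(-x^2))/(2·sin(x)·cos(x))
  = 3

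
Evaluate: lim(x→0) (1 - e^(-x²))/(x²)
This is a 0/0 indeterminate form.

Apply L'Hôpital's rule: differentiate numerator and denominator separately.
  f(x) = 1 - e^(-x^2)   ⇒   f'(x) = 2·x·e^(-x^2)
  g(x) = x^2   ⇒   g'(x) = 2·x
  lim(x→0) f'(x)/g'(x) = lim(x→0) (2·x·e^(-x^2))/(2·x)
  = 1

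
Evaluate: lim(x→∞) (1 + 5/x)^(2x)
This is an exponential indeterminate form.

For exponential indeterminate forms, take the natural log:
  Let L = lim(x→∞) (1 + 5/x)^(2x)
  Then ln(L) = lim(x→∞) [exponent × ln(base)]
  Evaluate using L'Hôpital or standard limits, then exponentiate.
  L = e^(10)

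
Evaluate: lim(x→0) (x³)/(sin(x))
This is a 0/0 indeterminate form.

Apply L'Hôpital's rule: differentiate numerator and denominator separately.
  f(x) = x^3   ⇒   f'(x) = 3·x^2
  g(x) = sin(x)   ⇒   g'(x) = cos(x)
  lim(x→0) f'(x)/g'(x) = lim(x→0) (3·x^2)/(cos(x))
  = 0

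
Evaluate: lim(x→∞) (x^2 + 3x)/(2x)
This is an ∞/∞ indeterminate form.

Apply L'Hôpital's rule: differentiate numerator and denominator separately.
  f(x) = x^2 + 3·x   ⇒   f'(x) = 2·x + 3
  g(x) = 2·x   ⇒   g'(x) = 2
  lim(x→∞) f'(x)/g'(x) = lim(x→∞) (2·x + 3)/(2)
  = ∞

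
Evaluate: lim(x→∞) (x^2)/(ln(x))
This is an ∞/∞ indeterminate form.

Apply L'Hôpital's rule: differentiate numerator and denominator separately.
  f(x) = x^2   ⇒   f'(x) = 2·x
  g(x) = ln(x)   ⇒   g'(x) = 1/x
  lim(x→∞) f'(x)/g'(x) = lim(x→∞) (2·x)/(1/x)
  = ∞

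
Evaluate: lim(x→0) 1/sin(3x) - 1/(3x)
This is an ∞-∞ indeterminate form.

Combine fractions or rationalize to convert ∞-∞ to 0/0 form:
  lim(x→0) 1/sin(3x) - 1/(3x) = 0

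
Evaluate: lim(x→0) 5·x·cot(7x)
This is a 0·∞ indeterminate form.

Rewrite 0·∞ as a quotient (0/0 or ∞/∞ form), then apply L'Hôpital's rule:
  lim(x→0) 5·x·cot(7x) = 5/7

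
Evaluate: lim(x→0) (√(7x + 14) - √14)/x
This is a standard limit.

Factor or rationalize the expression:
  lim(x→0) (√(7x + 14) - √14)/x = sqrt(14)/4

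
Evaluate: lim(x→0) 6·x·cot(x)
This is a 0·∞ indeterminate form.

Rewrite 0·∞ as a quotient (0/0 or ∞/∞ form), then apply L'Hôpital's rule:
  lim(x→0) 6·x·cot(x) = 6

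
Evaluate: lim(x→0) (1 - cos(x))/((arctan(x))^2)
This is a 0/0 indeterminate form.

Apply L'Hôpital's rule: differentiate numerator and denominator separately.
  f(x) = 1 - cos(x)   ⇒   f'(x) = sin(x)
  g(x) = atan(x)^2   ⇒   g'(x) = 2·atan(x)/(x^2 + 1)
  lim(x→0) f'(x)/g'(x) = lim(x→0) (sin(x))/(2·atan(x)/(x^2 + 1))
  = 1/2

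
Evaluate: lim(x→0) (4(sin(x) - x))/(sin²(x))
This is a 0/0 indeterminate form.

Apply L'Hôpital's rule: differentiate numerator and denominator separately.
  f(x) = -4·x + 4·sin(x)   ⇒   f'(x) = 4·cos(x) - 4
  g(x) = sin(x)^2   ⇒   g'(x) = 2·sin(x)·cos(x)
  lim(x→0) f'(x)/g'(x) = lim(x→0) (4·cos(x) - 4)/(2·sin(x)·cos(x))
  = 0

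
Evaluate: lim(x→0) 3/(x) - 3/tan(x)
This is an ∞-∞ indeterminate form.

Combine fractions or rationalize to convert ∞-∞ to 0/0 form:
  lim(x→0) 3/(x) - 3/tan(x) = 0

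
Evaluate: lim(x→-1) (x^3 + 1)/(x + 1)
This is a standard limit.

Factor or rationalize the expression:
  lim(x→-1) (x^3 + 1)/(x + 1) = 3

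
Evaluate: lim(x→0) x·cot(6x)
This is a 0·∞ indeterminate form.

Rewrite 0·∞ as a quotient (0/0 or ∞/∞ form), then apply L'Hôpital's rule:
  lim(x→0) x·cot(6x) = 1/6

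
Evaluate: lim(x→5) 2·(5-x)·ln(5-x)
This is a 0·∞ indeterminate form.

Rewrite 0·∞ as a quotient (0/0 or ∞/∞ form), then apply L'Hôpital's rule:
  lim(x→5) 2·(5-x)·ln(5-x) = 0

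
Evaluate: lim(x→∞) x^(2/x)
This is an exponential indeterminate form.

For exponential indeterminate forms, take the natural log:
  Let L = lim(x→∞) x^(2/x)
  Then ln(L) = lim(x→∞) [exponent × ln(base)]
  Evaluate using L'Hôpital or standard limits, then exponentiate.
  L = 1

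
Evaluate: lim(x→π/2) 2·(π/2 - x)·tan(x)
This is a 0·∞ indeterminate form.

Rewrite 0·∞ as a quotient (0/0 or ∞/∞ form), then apply L'Hôpital's rule:
  lim(x→π/2) 2·(π/2 - x)·tan(x) = 2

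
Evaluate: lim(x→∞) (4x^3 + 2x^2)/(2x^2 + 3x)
This is an ∞/∞ indeterminate form.

Apply L'Hôpital's rule: differentiate numerator and denominator separately.
  f(x) = 4·x^3 + 2·x^2   ⇒   f'(x) = 12·x^2 + 4·x
  g(x) = 2·x^2 + 3·x   ⇒   g'(x) = 4·x + 3
  lim(x→∞) f'(x)/g'(x) = lim(x→∞) (12·x^2 + 4·x)/(4·x + 3)
  = ∞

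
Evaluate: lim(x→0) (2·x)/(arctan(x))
This is a 0/0 indeterminate form.

Apply L'Hôpital's rule: differentiate numerator and denominator separately.
  f(x) = 2·x   ⇒   f'(x) = 2
  g(x) = atan(x)   ⇒   g'(x) = 1/(x^2 + 1)
  lim(x→0) f'(x)/g'(x) = lim(x→0) (2)/(1/(x^2 + 1))
  = 2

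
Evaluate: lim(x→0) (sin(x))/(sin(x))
This is a 0/0 indeterminate form.

Apply L'Hôpital's rule: differentiate numerator and denominator separately.
  f(x) = sin(x)   ⇒   f'(x) = cos(x)
  g(x) = sin(x)   ⇒   g'(x) = cos(x)
  lim(x→0) f'(x)/g'(x) = lim(x→0) (cos(x))/(cos(x))
  = 1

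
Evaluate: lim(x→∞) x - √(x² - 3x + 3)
This is an ∞-∞ indeterminate form.

Combine fractions or rationalize to convert ∞-∞ to 0/0 form:
  lim(x→∞) x - √(x² - 3x + 3) = 3/2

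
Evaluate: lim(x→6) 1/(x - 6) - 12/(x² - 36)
This is an ∞-∞ indeterminate form.

Combine fractions or rationalize to convert ∞-∞ to 0/0 form:
  lim(x→6) 1/(x - 6) - 12/(x² - 36) = 1/12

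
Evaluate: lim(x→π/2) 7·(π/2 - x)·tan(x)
This is a 0·∞ indeterminate form.

Rewrite 0·∞ as a quotient (0/0 or ∞/∞ form), then apply L'Hôpital's rule:
  lim(x→π/2) 7·(π/2 - x)·tan(x) = 7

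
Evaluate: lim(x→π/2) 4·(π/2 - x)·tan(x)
This is a 0·∞ indeterminate form.

Rewrite 0·∞ as a quotient (0/0 or ∞/∞ form), then apply L'Hôpital's rule:
  lim(x→π/2) 4·(π/2 - x)·tan(x) = 4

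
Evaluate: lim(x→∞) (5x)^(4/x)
This is an exponential indeterminate form.

For exponential indeterminate forms, take the natural log:
  Let L = lim(x→∞) (5x)^(4/x)
  Then ln(L) = lim(x→∞) [exponent × ln(base)]
  Evaluate using L'Hôpital or standard limits, then exponentiate.
  L = 1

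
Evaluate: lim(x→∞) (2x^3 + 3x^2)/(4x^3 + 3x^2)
This is an ∞/∞ indeterminate form.

Apply L'Hôpital's rule: differentiate numerator and denominator separately.
  f(x) = 2·x^3 + 3·x^2   ⇒   f'(x) = 6·x^2 + 6·x
  g(x) = 4·x^3 + 3·x^2   ⇒   g'(x) = 12·x^2 + 6·x
  lim(x→∞) f'(x)/g'(x) = lim(x→∞) (6·x^2 + 6·x)/(12·x^2 + 6·x)
  = 1/2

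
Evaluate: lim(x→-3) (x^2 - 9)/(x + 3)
This is a standard limit.

Factor or rationalize the expression:
  lim(x→-3) (x^2 - 9)/(x + 3) = -6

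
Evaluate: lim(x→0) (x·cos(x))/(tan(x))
This is a 0/0 indeterminate form.

Apply L'Hôpital's rule: differentiate numerator and denominator separately.
  f(x) = x·cos(x)   ⇒   f'(x) = -x·sin(x) + cos(x)
  g(x) = tan(x)   ⇒   g'(x) = tan(x)^2 + 1
  lim(x→0) f'(x)/g'(x) = lim(x→0) (-x·sin(x) + cos(x))/(tan(x)^2 + 1)
  = 1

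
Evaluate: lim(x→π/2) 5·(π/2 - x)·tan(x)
This is a 0·∞ indeterminate form.

Rewrite 0·∞ as a quotient (0/0 or ∞/∞ form), then apply L'Hôpital's rule:
  lim(x→π/2) 5·(π/2 - x)·tan(x) = 5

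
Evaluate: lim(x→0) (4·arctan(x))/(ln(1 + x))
This is a 0/0 indeterminate form.

Apply L'Hôpital's rule: differentiate numerator and denominator separately.
  f(x) = 4·atan(x)   ⇒   f'(x) = 4/(x^2 + 1)
  g(x) = ln(x + 1)   ⇒   g'(x) = 1/(x + 1)
  lim(x→0) f'(x)/g'(x) = lim(x→0) (4/(x^2 + 1))/(1/(x + 1))
  = 4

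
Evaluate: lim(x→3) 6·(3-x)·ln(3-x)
This is a 0·∞ indeterminate form.

Rewrite 0·∞ as a quotient (0/0 or ∞/∞ form), then apply L'Hôpital's rule:
  lim(x→3) 6·(3-x)·ln(3-x) = 0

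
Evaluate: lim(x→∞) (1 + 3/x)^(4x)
This is an exponential indeterminate form.

For exponential indeterminate forms, take the natural log:
  Let L = lim(x→∞) (1 + 3/x)^(4x)
  Then ln(L) = lim(x→∞) [exponent × ln(base)]
  Evaluate using L'Hôpital or standard limits, then exponentiate.
  L = e^(12)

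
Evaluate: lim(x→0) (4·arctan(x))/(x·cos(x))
This is a 0/0 indeterminate form.

Apply L'Hôpital's rule: differentiate numerator and denominator separately.
  f(x) = 4·atan(x)   ⇒   f'(x) = 4/(x^2 + 1)
  g(x) = x·cos(x)   ⇒   g'(x) = -x·sin(x) + cos(x)
  lim(x→0) f'(x)/g'(x) = lim(x→0) (4/(x^2 + 1))/(-x·sin(x) + cos(x))
  = 4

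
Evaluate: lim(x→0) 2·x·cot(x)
This is a 0·∞ indeterminate form.

Rewrite 0·∞ as a quotient (0/0 or ∞/∞ form), then apply L'Hôpital's rule:
  lim(x→0) 2·x·cot(x) = 2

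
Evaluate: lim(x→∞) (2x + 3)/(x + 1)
This is an ∞/∞ indeterminate form.

Apply L'Hôpital's rule: differentiate numerator and denominator separately.
  f(x) = 2·x + 3   ⇒   f'(x) = 2
  g(x) = x + 1   ⇒   g'(x) = 1
  lim(x→∞) f'(x)/g'(x) = lim(x→∞) (2)/(1)
  = 2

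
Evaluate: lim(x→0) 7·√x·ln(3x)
This is a 0·∞ indeterminate form.

Rewrite 0·∞ as a quotient (0/0 or ∞/∞ form), then apply L'Hôpital's rule:
  lim(x→0) 7·√x·ln(3x) = 0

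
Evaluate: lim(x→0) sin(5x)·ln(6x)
This is a 0·∞ indeterminate form.

Rewrite 0·∞ as a quotient (0/0 or ∞/∞ form), then apply L'Hôpital's rule:
  lim(x→0) sin(5x)·ln(6x) = 0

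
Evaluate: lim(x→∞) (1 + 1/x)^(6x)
This is an exponential indeterminate form.

For exponential indeterminate forms, take the natural log:
  Let L = lim(x→∞) (1 + 1/x)^(6x)
  Then ln(L) = lim(x→∞) [exponent × ln(base)]
  Evaluate using L'Hôpital or standard limits, then exponentiate.
  L = e^(6)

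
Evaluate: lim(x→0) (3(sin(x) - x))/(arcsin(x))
This is a 0/0 indeterminate form.

Apply L'Hôpital's rule: differentiate numerator and denominator separately.
  f(x) = -3·x + 3·sin(x)   ⇒   f'(x) = 3·cos(x) - 3
  g(x) = asin(x)   ⇒   g'(x) = 1/sqrt(1 - x^2)
  lim(x→0) f'(x)/g'(x) = lim(x→0) (3·cos(x) - 3)/(1/sqrt(1 - x^2))
  = 0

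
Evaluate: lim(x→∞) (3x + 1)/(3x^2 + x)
This is an ∞/∞ indeterminate form.

Apply L'Hôpital's rule: differentiate numerator and denominator separately.
  f(x) = 3·x + 1   ⇒   f'(x) = 3
  g(x) = 3·x^2 + x   ⇒   g'(x) = 6·x + 1
  lim(x→∞) f'(x)/g'(x) = lim(x→∞) (3)/(6·x + 1)
  = 0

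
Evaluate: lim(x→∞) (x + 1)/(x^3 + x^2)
This is an ∞/∞ indeterminate form.

Apply L'Hôpital's rule: differentiate numerator and denominator separately.
  f(x) = x + 1   ⇒   f'(x) = 1
  g(x) = x^3 + x^2   ⇒   g'(x) = 3·x^2 + 2·x
  lim(x→∞) f'(x)/g'(x) = lim(x→∞) (1)/(3·x^2 + 2·x)
  = 0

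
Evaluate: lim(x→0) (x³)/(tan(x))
This is a 0/0 indeterminate form.

Apply L'Hôpital's rule: differentiate numerator and denominator separately.
  f(x) = x^3   ⇒   f'(x) = 3·x^2
  g(x) = tan(x)   ⇒   g'(x) = tan(x)^2 + 1
  lim(x→0) f'(x)/g'(x) = lim(x→0) (3·x^2)/(tan(x)^2 + 1)
  = 0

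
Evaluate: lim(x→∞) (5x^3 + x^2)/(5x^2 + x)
This is an ∞/∞ indeterminate form.

Apply L'Hôpital's rule: differentiate numerator and denominator separately.
  f(x) = 5·x^3 + x^2   ⇒   f'(x) = 15·x^2 + 2·x
  g(x) = 5·x^2 + x   ⇒   g'(x) = 10·x + 1
  lim(x→∞) f'(x)/g'(x) = lim(x→∞) (15·x^2 + 2·x)/(10·x + 1)
  = ∞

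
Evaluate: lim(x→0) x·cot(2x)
This is a 0·∞ indeterminate form.

Rewrite 0·∞ as a quotient (0/0 or ∞/∞ form), then apply L'Hôpital's rule:
  lim(x→0) x·cot(2x) = 1/2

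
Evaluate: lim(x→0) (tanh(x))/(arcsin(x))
This is a 0/0 indeterminate form.

Apply L'Hôpital's rule: differentiate numerator and denominator separately.
  f(x) = tanh(x)   ⇒   f'(x) = 1 - tanh(x)^2
  g(x) = asin(x)   ⇒   g'(x) = 1/sqrt(1 - x^2)
  lim(x→0) f'(x)/g'(x) = lim(x→0) (1 - tanh(x)^2)/(1/sqrt(1 - x^2))
  = 1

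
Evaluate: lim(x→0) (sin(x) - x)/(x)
This is a 0/0 indeterminate form.

Apply L'Hôpital's rule: differentiate numerator and denominator separately.
  f(x) = -x + sin(x)   ⇒   f'(x) = cos(x) - 1
  g(x) = x   ⇒   g'(x) = 1
  lim(x→0) f'(x)/g'(x) = lim(x→0) (cos(x) - 1)/(1)
  = 0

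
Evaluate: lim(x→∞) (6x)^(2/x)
This is an exponential indeterminate form.

For exponential indeterminate forms, take the natural log:
  Let L = lim(x→∞) (6x)^(2/x)
  Then ln(L) = lim(x→∞) [exponent × ln(base)]
  Evaluate using L'Hôpital or standard limits, then exponentiate.
  L = 1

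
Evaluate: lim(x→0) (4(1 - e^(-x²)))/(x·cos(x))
This is a 0/0 indeterminate form.

Apply L'Hôpital's rule: differentiate numerator and denominator separately.
  f(x) = 4 - 4·e^(-x^2)   ⇒   f'(x) = 8·x·e^(-x^2)
  g(x) = x·cos(x)   ⇒   g'(x) = -x·sin(x) + cos(x)
  lim(x→0) f'(x)/g'(x) = lim(x→0) (8·x·e^(-x^2))/(-x·sin(x) + cos(x))
  = 0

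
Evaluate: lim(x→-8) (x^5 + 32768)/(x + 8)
This is a standard limit.

Factor or rationalize the expression:
  lim(x→-8) (x^5 + 32768)/(x + 8) = 20480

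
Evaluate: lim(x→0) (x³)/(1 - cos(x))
This is a 0/0 indeterminate form.

Apply L'Hôpital's rule: differentiate numerator and denominator separately.
  f(x) = x^3   ⇒   f'(x) = 3·x^2
  g(x) = 1 - cos(x)   ⇒   g'(x) = sin(x)
  lim(x→0) f'(x)/g'(x) = lim(x→0) (3·x^2)/(sin(x))
  = 0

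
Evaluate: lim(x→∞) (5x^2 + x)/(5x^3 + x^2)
This is an ∞/∞ indeterminate form.

Apply L'Hôpital's rule: differentiate numerator and denominator separately.
  f(x) = 5·x^2 + x   ⇒   f'(x) = 10·x + 1
  g(x) = 5·x^3 + x^2   ⇒   g'(x) = 15·x^2 + 2·x
  lim(x→∞) f'(x)/g'(x) = lim(x→∞) (10·x + 1)/(15·x^2 + 2·x)
  = 0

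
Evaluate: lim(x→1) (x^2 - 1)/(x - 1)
This is a standard limit.

Factor or rationalize the expression:
  lim(x→1) (x^2 - 1)/(x - 1) = 2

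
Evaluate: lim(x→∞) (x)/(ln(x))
This is an ∞/∞ indeterminate form.

Apply L'Hôpital's rule: differentiate numerator and denominator separately.
  f(x) = x   ⇒   f'(x) = 1
  g(x) = ln(x)   ⇒   g'(x) = 1/x
  lim(x→∞) f'(x)/g'(x) = lim(x→∞) (1)/(1/x)
  = ∞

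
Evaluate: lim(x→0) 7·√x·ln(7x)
This is a 0·∞ indeterminate form.

Rewrite 0·∞ as a quotient (0/0 or ∞/∞ form), then apply L'Hôpital's rule:
  lim(x→0) 7·√x·ln(7x) = 0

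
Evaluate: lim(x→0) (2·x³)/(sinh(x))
This is a 0/0 indeterminate form.

Apply L'Hôpital's rule: differentiate numerator and denominator separately.
  f(x) = 2·x^3   ⇒   f'(x) = 6·x^2
  g(x) = sinh(x)   ⇒   g'(x) = cosh(x)
  lim(x→0) f'(x)/g'(x) = lim(x→0) (6·x^2)/(cosh(x))
  = 0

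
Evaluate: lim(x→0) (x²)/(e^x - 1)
This is a 0/0 indeterminate form.

Apply L'Hôpital's rule: differentiate numerator and denominator separately.
  f(x) = x^2   ⇒   f'(x) = 2·x
  g(x) = e^(x) - 1   ⇒   g'(x) = e^(x)
  lim(x→0) f'(x)/g'(x) = lim(x→0) (2·x)/(e^(x))
  = 0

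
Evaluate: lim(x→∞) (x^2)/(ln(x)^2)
This is an ∞/∞ indeterminate form.

Apply L'Hôpital's rule: differentiate numerator and denominator separately.
  f(x) = x^2   ⇒   f'(x) = 2·x
  g(x) = ln(x)^2   ⇒   g'(x) = 2·ln(x)/x
  lim(x→∞) f'(x)/g'(x) = lim(x→∞) (2·x)/(2·ln(x)/x)
  = ∞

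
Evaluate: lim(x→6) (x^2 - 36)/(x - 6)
This is a standard limit.

Factor or rationalize the expression:
  lim(x→6) (x^2 - 36)/(x - 6) = 12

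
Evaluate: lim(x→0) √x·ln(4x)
This is a 0·∞ indeterminate form.

Rewrite 0·∞ as a quotient (0/0 or ∞/∞ form), then apply L'Hôpital's rule:
  lim(x→0) √x·ln(4x) = 0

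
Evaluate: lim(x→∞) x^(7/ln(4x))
This is an exponential indeterminate form.

For exponential indeterminate forms, take the natural log:
  Let L = lim(x→∞) x^(7/ln(4x))
  Then ln(L) = lim(x→∞) [exponent × ln(base)]
  Evaluate using L'Hôpital or standard limits, then exponentiate.
  L = e^(7)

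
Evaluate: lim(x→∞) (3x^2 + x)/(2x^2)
This is an ∞/∞ indeterminate form.

Apply L'Hôpital's rule: differentiate numerator and denominator separately.
  f(x) = 3·x^2 + x   ⇒   f'(x) = 6·x + 1
  g(x) = 2·x^2   ⇒   g'(x) = 4·x
  lim(x→∞) f'(x)/g'(x) = lim(x→∞) (6·x + 1)/(4·x)
  = 3/2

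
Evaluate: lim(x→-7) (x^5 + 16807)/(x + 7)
This is a standard limit.

Factor or rationalize the expression:
  lim(x→-7) (x^5 + 16807)/(x + 7) = 12005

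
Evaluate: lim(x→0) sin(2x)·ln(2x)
This is a 0·∞ indeterminate form.

Rewrite 0·∞ as a quotient (0/0 or ∞/∞ form), then apply L'Hôpital's rule:
  lim(x→0) sin(2x)·ln(2x) = 0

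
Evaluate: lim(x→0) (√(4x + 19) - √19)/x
This is a standard limit.

Factor or rationalize the expression:
  lim(x→0) (√(4x + 19) - √19)/x = 2·sqrt(19)/19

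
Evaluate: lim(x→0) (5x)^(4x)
This is an exponential indeterminate form.

For exponential indeterminate forms, take the natural log:
  Let L = lim(x→0) (5x)^(4x)
  Then ln(L) = lim(x→0) [exponent × ln(base)]
  Evaluate using L'Hôpital or standard limits, then exponentiate.
  L = 1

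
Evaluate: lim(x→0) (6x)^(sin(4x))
This is an exponential indeterminate form.

For exponential indeterminate forms, take the natural log:
  Let L = lim(x→0) (6x)^(sin(4x))
  Then ln(L) = lim(x→0) [exponent × ln(base)]
  Evaluate using L'Hôpital or standard limits, then exponentiate.
  L = 1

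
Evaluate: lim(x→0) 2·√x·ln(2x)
This is a 0·∞ indeterminate form.

Rewrite 0·∞ as a quotient (0/0 or ∞/∞ form), then apply L'Hôpital's rule:
  lim(x→0) 2·√x·ln(2x) = 0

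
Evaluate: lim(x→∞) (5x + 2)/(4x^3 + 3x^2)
This is an ∞/∞ indeterminate form.

Apply L'Hôpital's rule: differentiate numerator and denominator separately.
  f(x) = 5·x + 2   ⇒   f'(x) = 5
  g(x) = 4·x^3 + 3·x^2   ⇒   g'(x) = 12·x^2 + 6·x
  lim(x→∞) f'(x)/g'(x) = lim(x→∞) (5)/(12·x^2 + 6·x)
  = 0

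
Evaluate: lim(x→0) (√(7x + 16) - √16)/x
This is a standard limit.

Factor or rationalize the expression:
  lim(x→0) (√(7x + 16) - √16)/x = 7/8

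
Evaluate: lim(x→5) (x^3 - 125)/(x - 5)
This is a standard limit.

Factor or rationalize the expression:
  lim(x→5) (x^3 - 125)/(x - 5) = 75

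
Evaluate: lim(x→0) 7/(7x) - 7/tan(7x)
This is an ∞-∞ indeterminate form.

Combine fractions or rationalize to convert ∞-∞ to 0/0 form:
  lim(x→0) 7/(7x) - 7/tan(7x) = 0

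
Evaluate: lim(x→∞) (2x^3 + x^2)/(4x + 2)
This is an ∞/∞ indeterminate form.

Apply L'Hôpital's rule: differentiate numerator and denominator separately.
  f(x) = 2·x^3 + x^2   ⇒   f'(x) = 6·x^2 + 2·x
  g(x) = 4·x + 2   ⇒   g'(x) = 4
  lim(x→∞) f'(x)/g'(x) = lim(x→∞) (6·x^2 + 2·x)/(4)
  = ∞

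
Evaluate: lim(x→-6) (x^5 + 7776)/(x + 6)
This is a standard limit.

Factor or rationalize the expression:
  lim(x→-6) (x^5 + 7776)/(x + 6) = 6480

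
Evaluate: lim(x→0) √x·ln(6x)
This is a 0·∞ indeterminate form.

Rewrite 0·∞ as a quotient (0/0 or ∞/∞ form), then apply L'Hôpital's rule:
  lim(x→0) √x·ln(6x) = 0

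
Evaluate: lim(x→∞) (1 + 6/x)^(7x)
This is an exponential indeterminate form.

For exponential indeterminate forms, take the natural log:
  Let L = lim(x→∞) (1 + 6/x)^(7x)
  Then ln(L) = lim(x→∞) [exponent × ln(base)]
  Evaluate using L'Hôpital or standard limits, then exponentiate.
  L = e^(42)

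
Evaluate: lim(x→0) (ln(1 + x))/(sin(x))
This is a 0/0 indeterminate form.

Apply L'Hôpital's rule: differentiate numerator and denominator separately.
  f(x) = ln(x + 1)   ⇒   f'(x) = 1/(x + 1)
  g(x) = sin(x)   ⇒   g'(x) = cos(x)
  lim(x→0) f'(x)/g'(x) = lim(x→0) (1/(x + 1))/(cos(x))
  = 1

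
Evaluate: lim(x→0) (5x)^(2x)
This is an exponential indeterminate form.

For exponential indeterminate forms, take the natural log:
  Let L = lim(x→0) (5x)^(2x)
  Then ln(L) = lim(x→0) [exponent × ln(base)]
  Evaluate using L'Hôpital or standard limits, then exponentiate.
  L = 1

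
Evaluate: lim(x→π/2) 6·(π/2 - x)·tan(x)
This is a 0·∞ indeterminate form.

Rewrite 0·∞ as a quotient (0/0 or ∞/∞ form), then apply L'Hôpital's rule:
  lim(x→π/2) 6·(π/2 - x)·tan(x) = 6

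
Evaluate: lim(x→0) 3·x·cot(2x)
This is a 0·∞ indeterminate form.

Rewrite 0·∞ as a quotient (0/0 or ∞/∞ form), then apply L'Hôpital's rule:
  lim(x→0) 3·x·cot(2x) = 3/2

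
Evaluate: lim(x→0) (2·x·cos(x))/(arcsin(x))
This is a 0/0 indeterminate form.

Apply L'Hôpital's rule: differentiate numerator and denominator separately.
  f(x) = 2·x·cos(x)   ⇒   f'(x) = -2·x·sin(x) + 2·cos(x)
  g(x) = asin(x)   ⇒   g'(x) = 1/sqrt(1 - x^2)
  lim(x→0) f'(x)/g'(x) = lim(x→0) (-2·x·sin(x) + 2·cos(x))/(1/sqrt(1 - x^2))
  = 2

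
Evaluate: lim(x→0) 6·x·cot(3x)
This is a 0·∞ indeterminate form.

Rewrite 0·∞ as a quotient (0/0 or ∞/∞ form), then apply L'Hôpital's rule:
  lim(x→0) 6·x·cot(3x) = 2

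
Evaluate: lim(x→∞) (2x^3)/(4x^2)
This is an ∞/∞ indeterminate form.

Apply L'Hôpital's rule: differentiate numerator and denominator separately.
  f(x) = 2·x^3   ⇒   f'(x) = 6·x^2
  g(x) = 4·x^2   ⇒   g'(x) = 8·x
  lim(x→∞) f'(x)/g'(x) = lim(x→∞) (6·x^2)/(8·x)
  = ∞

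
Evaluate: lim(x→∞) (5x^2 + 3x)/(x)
This is an ∞/∞ indeterminate form.

Apply L'Hôpital's rule: differentiate numerator and denominator separately.
  f(x) = 5·x^2 + 3·x   ⇒   f'(x) = 10·x + 3
  g(x) = x   ⇒   g'(x) = 1
  lim(x→∞) f'(x)/g'(x) = lim(x→∞) (10·x + 3)/(1)
  = ∞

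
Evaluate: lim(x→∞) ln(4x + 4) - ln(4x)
This is an ∞-∞ indeterminate form.

Combine fractions or rationalize to convert ∞-∞ to 0/0 form:
  lim(x→∞) ln(4x + 4) - ln(4x) = 0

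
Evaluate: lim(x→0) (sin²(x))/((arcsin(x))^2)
This is a 0/0 indeterminate form.

Apply L'Hôpital's rule: differentiate numerator and denominator separately.
  f(x) = sin(x)^2   ⇒   f'(x) = 2·sin(x)·cos(x)
  g(x) = asin(x)^2   ⇒   g'(x) = 2·asin(x)/sqrt(1 - x^2)
  lim(x→0) f'(x)/g'(x) = lim(x→0) (2·sin(x)·cos(x))/(2·asin(x)/sqrt(1 - x^2))
  = 1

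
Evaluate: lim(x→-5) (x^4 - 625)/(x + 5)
This is a standard limit.

Factor or rationalize the expression:
  lim(x→-5) (x^4 - 625)/(x + 5) = -500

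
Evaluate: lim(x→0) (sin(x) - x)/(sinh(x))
This is a 0/0 indeterminate form.

Apply L'Hôpital's rule: differentiate numerator and denominator separately.
  f(x) = -x + sin(x)   ⇒   f'(x) = cos(x) - 1
  g(x) = sinh(x)   ⇒   g'(x) = cosh(x)
  lim(x→0) f'(x)/g'(x) = lim(x→0) (cos(x) - 1)/(cosh(x))
  = 0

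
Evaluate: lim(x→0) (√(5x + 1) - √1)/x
This is a standard limit.

Factor or rationalize the expression:
  lim(x→0) (√(5x + 1) - √1)/x = 5/2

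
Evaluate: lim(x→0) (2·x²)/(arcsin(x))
This is a 0/0 indeterminate form.

Apply L'Hôpital's rule: differentiate numerator and denominator separately.
  f(x) = 2·x^2   ⇒   f'(x) = 4·x
  g(x) = asin(x)   ⇒   g'(x) = 1/sqrt(1 - x^2)
  lim(x→0) f'(x)/g'(x) = lim(x→0) (4·x)/(1/sqrt(1 - x^2))
  = 0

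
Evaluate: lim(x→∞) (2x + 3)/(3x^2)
This is an ∞/∞ indeterminate form.

Apply L'Hôpital's rule: differentiate numerator and denominator separately.
  f(x) = 2·x + 3   ⇒   f'(x) = 2
  g(x) = 3·x^2   ⇒   g'(x) = 6·x
  lim(x→∞) f'(x)/g'(x) = lim(x→∞) (2)/(6·x)
  = 0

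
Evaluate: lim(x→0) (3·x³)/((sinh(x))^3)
This is a 0/0 indeterminate form.

Apply L'Hôpital's rule: differentiate numerator and denominator separately.
  f(x) = 3·x^3   ⇒   f'(x) = 9·x^2
  g(x) = sinh(x)^3   ⇒   g'(x) = 3·sinh(x)^2·cosh(x)
  lim(x→0) f'(x)/g'(x) = lim(x→0) (9·x^2)/(3·sinh(x)^2·cosh(x))
  = 3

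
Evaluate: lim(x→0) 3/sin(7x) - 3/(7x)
This is an ∞-∞ indeterminate form.

Combine fractions or rationalize to convert ∞-∞ to 0/0 form:
  lim(x→0) 3/sin(7x) - 3/(7x) = 0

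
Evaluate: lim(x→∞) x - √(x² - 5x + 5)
This is an ∞-∞ indeterminate form.

Combine fractions or rationalize to convert ∞-∞ to 0/0 form:
  lim(x→∞) x - √(x² - 5x + 5) = 5/2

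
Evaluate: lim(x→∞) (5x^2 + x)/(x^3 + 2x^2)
This is an ∞/∞ indeterminate form.

Apply L'Hôpital's rule: differentiate numerator and denominator separately.
  f(x) = 5·x^2 + x   ⇒   f'(x) = 10·x + 1
  g(x) = x^3 + 2·x^2   ⇒   g'(x) = 3·x^2 + 4·x
  lim(x→∞) f'(x)/g'(x) = lim(x→∞) (10·x + 1)/(3·x^2 + 4·x)
  = 0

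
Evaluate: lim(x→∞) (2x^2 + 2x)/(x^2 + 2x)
This is an ∞/∞ indeterminate form.

Apply L'Hôpital's rule: differentiate numerator and denominator separately.
  f(x) = 2·x^2 + 2·x   ⇒   f'(x) = 4·x + 2
  g(x) = x^2 + 2·x   ⇒   g'(x) = 2·x + 2
  lim(x→∞) f'(x)/g'(x) = lim(x→∞) (4·x + 2)/(2·x + 2)
  = 2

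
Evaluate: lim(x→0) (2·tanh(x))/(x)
This is a 0/0 indeterminate form.

Apply L'Hôpital's rule: differentiate numerator and denominator separately.
  f(x) = 2·tanh(x)   ⇒   f'(x) = 2 - 2·tanh(x)^2
  g(x) = x   ⇒   g'(x) = 1
  lim(x→0) f'(x)/g'(x) = lim(x→0) (2 - 2·tanh(x)^2)/(1)
  = 2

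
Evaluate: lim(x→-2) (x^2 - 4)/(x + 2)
This is a standard limit.

Factor or rationalize the expression:
  lim(x→-2) (x^2 - 4)/(x + 2) = -4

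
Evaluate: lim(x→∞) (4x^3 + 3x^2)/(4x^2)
This is an ∞/∞ indeterminate form.

Apply L'Hôpital's rule: differentiate numerator and denominator separately.
  f(x) = 4·x^3 + 3·x^2   ⇒   f'(x) = 12·x^2 + 6·x
  g(x) = 4·x^2   ⇒   g'(x) = 8·x
  lim(x→∞) f'(x)/g'(x) = lim(x→∞) (12·x^2 + 6·x)/(8·x)
  = ∞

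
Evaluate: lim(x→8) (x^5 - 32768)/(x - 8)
This is a standard limit.

Factor or rationalize the expression:
  lim(x→8) (x^5 - 32768)/(x - 8) = 20480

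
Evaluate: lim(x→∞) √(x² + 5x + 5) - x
This is an ∞-∞ indeterminate form.

Combine fractions or rationalize to convert ∞-∞ to 0/0 form:
  lim(x→∞) √(x² + 5x + 5) - x = 5/2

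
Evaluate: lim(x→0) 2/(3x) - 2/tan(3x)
This is an ∞-∞ indeterminate form.

Combine fractions or rationalize to convert ∞-∞ to 0/0 form:
  lim(x→0) 2/(3x) - 2/tan(3x) = 0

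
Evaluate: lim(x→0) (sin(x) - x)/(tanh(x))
This is a 0/0 indeterminate form.

Apply L'Hôpital's rule: differentiate numerator and denominator separately.
  f(x) = -x + sin(x)   ⇒   f'(x) = cos(x) - 1
  g(x) = tanh(x)   ⇒   g'(x) = 1 - tanh(x)^2
  lim(x→0) f'(x)/g'(x) = lim(x→0) (cos(x) - 1)/(1 - tanh(x)^2)
  = 0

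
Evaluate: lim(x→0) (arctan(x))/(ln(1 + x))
This is a 0/0 indeterminate form.

Apply L'Hôpital's rule: differentiate numerator and denominator separately.
  f(x) = atan(x)   ⇒   f'(x) = 1/(x^2 + 1)
  g(x) = ln(x + 1)   ⇒   g'(x) = 1/(x + 1)
  lim(x→0) f'(x)/g'(x) = lim(x→0) (1/(x^2 + 1))/(1/(x + 1))
  = 1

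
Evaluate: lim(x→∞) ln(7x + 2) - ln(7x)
This is an ∞-∞ indeterminate form.

Combine fractions or rationalize to convert ∞-∞ to 0/0 form:
  lim(x→∞) ln(7x + 2) - ln(7x) = 0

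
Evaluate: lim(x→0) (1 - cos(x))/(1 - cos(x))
This is a 0/0 indeterminate form.

Apply L'Hôpital's rule: differentiate numerator and denominator separately.
  f(x) = 1 - cos(x)   ⇒   f'(x) = sin(x)
  g(x) = 1 - cos(x)   ⇒   g'(x) = sin(x)
  lim(x→0) f'(x)/g'(x) = lim(x→0) (sin(x))/(sin(x))
  = 1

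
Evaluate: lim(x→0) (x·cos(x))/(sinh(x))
This is a 0/0 indeterminate form.

Apply L'Hôpital's rule: differentiate numerator and denominator separately.
  f(x) = x·cos(x)   ⇒   f'(x) = -x·sin(x) + cos(x)
  g(x) = sinh(x)   ⇒   g'(x) = cosh(x)
  lim(x→0) f'(x)/g'(x) = lim(x→0) (-x·sin(x) + cos(x))/(cosh(x))
  = 1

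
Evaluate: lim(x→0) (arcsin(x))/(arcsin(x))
This is a 0/0 indeterminate form.

Apply L'Hôpital's rule: differentiate numerator and denominator separately.
  f(x) = asin(x)   ⇒   f'(x) = 1/sqrt(1 - x^2)
  g(x) = asin(x)   ⇒   g'(x) = 1/sqrt(1 - x^2)
  lim(x→0) f'(x)/g'(x) = lim(x→0) (1/sqrt(1 - x^2))/(1/sqrt(1 - x^2))
  = 1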